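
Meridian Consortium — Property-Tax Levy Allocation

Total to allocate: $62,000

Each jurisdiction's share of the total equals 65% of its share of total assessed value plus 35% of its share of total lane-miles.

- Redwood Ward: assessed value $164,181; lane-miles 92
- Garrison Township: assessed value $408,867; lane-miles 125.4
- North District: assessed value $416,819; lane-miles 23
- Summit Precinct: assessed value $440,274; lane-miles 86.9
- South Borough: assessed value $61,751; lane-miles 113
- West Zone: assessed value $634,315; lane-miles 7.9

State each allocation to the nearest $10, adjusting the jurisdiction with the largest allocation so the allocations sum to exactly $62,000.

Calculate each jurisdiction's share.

Redwood Ward: $7,570 | Garrison Township: $13,820 | North District: $9,010 | Summit Precinct: $12,550 | South Borough: $6,640 | West Zone: $12,410

Totals — assessed value 2,126,207, lane-miles 448.2.
Composite weights (65% assessed value + 35% lane-miles): Redwood Ward 0.1220; Garrison Township 0.2229; North District 0.1454; Summit Precinct 0.2025; South Borough 0.1071; West Zone 0.2001.
Unrounded shares: Redwood Ward 7,566.14; Garrison Township 13,820.99; North District 9,013.93; Summit Precinct 12,552.27; South Borough 6,641.42; West Zone 12,405.25.
Rounded to nearest $10: Redwood Ward $7,570; Garrison Township $13,820; North District $9,010; Summit Precinct $12,550; South Borough $6,640; West Zone $12,410. Sum = $62,000.
No rounding difference to absorb.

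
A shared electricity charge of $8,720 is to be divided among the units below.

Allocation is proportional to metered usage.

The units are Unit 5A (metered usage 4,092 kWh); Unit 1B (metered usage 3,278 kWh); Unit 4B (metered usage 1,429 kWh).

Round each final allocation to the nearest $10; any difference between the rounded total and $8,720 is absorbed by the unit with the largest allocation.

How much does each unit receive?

Total metered usage = 8,799.
Pro-rata amounts: Unit 5A 4,092/8,799 × $8,720 = 4,055.26; Unit 1B 3,278/8,799 × $8,720 = 3,248.57; Unit 4B 1,429/8,799 × $8,720 = 1,416.17.
After rounding ($10): Unit 5A $4,060; Unit 1B $3,250; Unit 4B $1,420. Sum = $8,730.
Difference $8,720 − $8,730 = −$10 applied to largest allocation (Unit 5A): Unit 5A becomes $4,050.

Unit 5A: $4,050 | Unit 1B: $3,250 | Unit 4B: $1,420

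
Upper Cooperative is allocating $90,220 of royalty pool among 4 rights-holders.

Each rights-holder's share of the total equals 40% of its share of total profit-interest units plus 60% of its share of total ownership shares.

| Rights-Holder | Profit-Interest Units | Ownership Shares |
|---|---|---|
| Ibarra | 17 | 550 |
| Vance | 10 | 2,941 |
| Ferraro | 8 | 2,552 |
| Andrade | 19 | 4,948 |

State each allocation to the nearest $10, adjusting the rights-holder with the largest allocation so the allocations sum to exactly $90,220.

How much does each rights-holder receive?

Totals — profit-interest units 54, ownership shares 10,991.
Composite weights (40% profit-interest units + 60% ownership shares): Ibarra 0.1560; Vance 0.2346; Ferraro 0.1986; Andrade 0.4109.
Pro-rata amounts: Ibarra 14,069.85; Vance 21,167.74; Ferraro 17,915.28; Andrade 37,067.13.
Rounded to nearest $10: Ibarra $14,070; Vance $21,170; Ferraro $17,920; Andrade $37,070. Sum = $90,230.
Difference $90,220 − $90,230 = −$10 applied to largest allocation (Andrade): Andrade becomes $37,060.

Ibarra: $14,070; Vance: $21,170; Ferraro: $17,920; Andrade: $37,060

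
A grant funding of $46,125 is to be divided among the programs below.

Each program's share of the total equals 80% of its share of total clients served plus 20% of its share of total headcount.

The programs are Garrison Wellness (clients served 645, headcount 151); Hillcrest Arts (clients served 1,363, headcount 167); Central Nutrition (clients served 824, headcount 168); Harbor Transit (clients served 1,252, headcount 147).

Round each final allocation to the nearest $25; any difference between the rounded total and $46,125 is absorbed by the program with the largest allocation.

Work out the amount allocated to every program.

Totals — clients served 4,084, headcount 633.
Composite weights (80% clients served + 20% headcount): Garrison Wellness 0.1741; Hillcrest Arts 0.3198; Central Nutrition 0.2145; Harbor Transit 0.2917.
Pro-rata amounts: Garrison Wellness 8,028.33; Hillcrest Arts 14,748.83; Central Nutrition 9,893.40; Harbor Transit 13,454.44.
Rounded to nearest $25: Garrison Wellness $8,025; Hillcrest Arts $14,750; Central Nutrition $9,900; Harbor Transit $13,450. Sum = $46,125.
Sum already equals the total — no adjustment.

Garrison Wellness: $8,025 · Hillcrest Arts: $14,750 · Central Nutrition: $9,900 · Harbor Transit: $13,450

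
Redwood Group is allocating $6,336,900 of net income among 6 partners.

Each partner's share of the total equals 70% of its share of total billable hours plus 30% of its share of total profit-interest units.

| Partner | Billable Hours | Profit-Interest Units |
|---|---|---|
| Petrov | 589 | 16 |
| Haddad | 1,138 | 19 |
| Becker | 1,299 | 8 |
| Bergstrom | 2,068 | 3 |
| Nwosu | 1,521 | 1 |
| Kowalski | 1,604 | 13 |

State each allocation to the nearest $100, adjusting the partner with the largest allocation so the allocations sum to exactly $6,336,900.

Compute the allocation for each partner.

Totals — billable hours 8,219, profit-interest units 60.
Composite weights (70% billable hours + 30% profit-interest units): Petrov 0.1302; Haddad 0.1919; Becker 0.1506; Bergstrom 0.1911; Nwosu 0.1345; Kowalski 0.2016.
Raw shares: Petrov 824,837.86; Haddad 1,216,189.04; Becker 954,551.94; Bergstrom 1,211,162.08; Nwosu 852,574.81; Kowalski 1,277,584.27.
After rounding ($100): Petrov $824,800; Haddad $1,216,200; Becker $954,600; Bergstrom $1,211,200; Nwosu $852,600; Kowalski $1,277,600. Sum = $6,337,000.
Difference $6,336,900 − $6,337,000 = −$100 applied to largest allocation (Kowalski): Kowalski becomes $1,277,500.

Petrov: $824,800 | Haddad: $1,216,200 | Becker: $954,600 | Bergstrom: $1,211,200 | Nwosu: $852,600 | Kowalski: $1,277,500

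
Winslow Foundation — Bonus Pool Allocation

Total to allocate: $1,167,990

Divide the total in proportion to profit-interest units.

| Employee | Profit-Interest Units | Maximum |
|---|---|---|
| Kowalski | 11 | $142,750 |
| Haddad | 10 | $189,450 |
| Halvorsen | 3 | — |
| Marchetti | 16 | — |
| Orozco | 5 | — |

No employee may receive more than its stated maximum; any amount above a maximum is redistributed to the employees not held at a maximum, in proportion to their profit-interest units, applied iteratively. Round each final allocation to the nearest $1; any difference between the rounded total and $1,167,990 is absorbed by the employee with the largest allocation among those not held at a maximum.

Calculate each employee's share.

Profit-interest units total: 45.
Unconstrained shares: Kowalski 285,508.67; Haddad 259,553.33; Halvorsen 77,866.00; Marchetti 415,285.33; Orozco 129,776.67.
Held at cap: Kowalski ($142,750), Haddad ($189,450); residual $835,790 reallocated over remaining profit-interest units 24.
Shares after redistribution: Halvorsen 104,473.75 → $104,474; Marchetti 557,193.33 → $557,193; Orozco 174,122.92 → $174,123.

Kowalski: $142,750; Haddad: $189,450; Halvorsen: $104,474; Marchetti: $557,193; Orozco: $174,123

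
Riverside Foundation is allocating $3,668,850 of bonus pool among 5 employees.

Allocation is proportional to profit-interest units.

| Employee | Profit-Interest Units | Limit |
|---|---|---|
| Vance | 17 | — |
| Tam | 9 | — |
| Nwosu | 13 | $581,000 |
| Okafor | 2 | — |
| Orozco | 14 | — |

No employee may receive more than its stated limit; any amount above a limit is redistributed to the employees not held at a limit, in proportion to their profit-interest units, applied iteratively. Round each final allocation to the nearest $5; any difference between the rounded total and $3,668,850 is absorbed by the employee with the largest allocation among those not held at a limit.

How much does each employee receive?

Vance: $1,249,845 · Tam: $661,680 · Nwosu: $581,000 · Okafor: $147,040 · Orozco: $1,029,285

Total profit-interest units = 55.
Unconstrained shares: Vance 1,134,008.18; Tam 600,357.27; Nwosu 867,182.73; Okafor 133,412.73; Orozco 933,889.09.
Held at cap: Nwosu ($581,000); remaining pool $3,087,850 reallocated over remaining profit-interest units 42.
Remaining shares: Vance 1,249,844.05 → $1,249,845; Tam 661,682.14 → $661,680; Okafor 147,040.48 → $147,040; Orozco 1,029,283.33 → $1,029,285.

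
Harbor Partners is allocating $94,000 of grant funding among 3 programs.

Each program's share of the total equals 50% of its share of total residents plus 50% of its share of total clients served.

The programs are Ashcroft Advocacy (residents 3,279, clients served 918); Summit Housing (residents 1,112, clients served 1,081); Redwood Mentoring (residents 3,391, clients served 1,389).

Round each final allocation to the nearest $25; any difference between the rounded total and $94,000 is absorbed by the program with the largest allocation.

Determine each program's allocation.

Residents total 7,782; clients served total 3,388.
Blended shares (50% residents + 50% clients served): Ashcroft Advocacy 0.3462; Summit Housing 0.2310; Redwood Mentoring 0.4229.
Raw shares: Ashcroft Advocacy 32,538.72; Summit Housing 21,712.17; Redwood Mentoring 39,749.10.
Rounded to nearest $25: Ashcroft Advocacy $32,550; Summit Housing $21,700; Redwood Mentoring $39,750. Sum = $94,000.
No rounding difference to absorb.

Ashcroft Advocacy: $32,550; Summit Housing: $21,700; Redwood Mentoring: $39,750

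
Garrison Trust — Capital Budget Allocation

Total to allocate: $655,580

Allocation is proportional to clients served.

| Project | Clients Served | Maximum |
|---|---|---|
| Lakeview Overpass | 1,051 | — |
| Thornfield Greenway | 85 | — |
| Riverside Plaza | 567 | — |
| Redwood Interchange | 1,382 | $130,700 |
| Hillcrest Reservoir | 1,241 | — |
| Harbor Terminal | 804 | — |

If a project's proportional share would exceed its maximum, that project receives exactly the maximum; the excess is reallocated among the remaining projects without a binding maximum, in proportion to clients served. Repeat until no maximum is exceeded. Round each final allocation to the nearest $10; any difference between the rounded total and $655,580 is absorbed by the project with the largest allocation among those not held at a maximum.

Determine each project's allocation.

Combined clients served = 5,130.
Unconstrained shares: Lakeview Overpass 134,310.83; Thornfield Greenway 10,862.44; Riverside Plaza 72,458.84; Redwood Interchange 176,610.44; Hillcrest Reservoir 158,591.58; Harbor Terminal 102,745.87.
Capped: Redwood Interchange ($130,700); remaining pool $524,880 reallocated over remaining clients served 3,748.
Shares after redistribution: Lakeview Overpass 147,184.87 → $147,180; Thornfield Greenway 11,903.63 → $11,900; Riverside Plaza 79,404.20 → $79,400; Hillcrest Reservoir 173,792.98 → $173,790; Harbor Terminal 112,594.32 → $112,590.
Rounding difference +$20 applied to Hillcrest Reservoir → $173,810.

Lakeview Overpass: $147,180 | Thornfield Greenway: $11,900 | Riverside Plaza: $79,400 | Redwood Interchange: $130,700 | Hillcrest Reservoir: $173,810 | Harbor Terminal: $112,590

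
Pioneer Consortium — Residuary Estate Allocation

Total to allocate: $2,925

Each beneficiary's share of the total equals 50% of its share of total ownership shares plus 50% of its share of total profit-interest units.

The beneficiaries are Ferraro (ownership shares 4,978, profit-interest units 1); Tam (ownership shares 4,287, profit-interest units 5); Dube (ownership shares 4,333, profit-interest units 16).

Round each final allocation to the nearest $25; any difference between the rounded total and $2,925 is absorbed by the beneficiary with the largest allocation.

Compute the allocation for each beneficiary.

Ferraro: $600 · Tam: $800 · Dube: $1,525

Totals — ownership shares 13,598, profit-interest units 22.
Combined weights (50% ownership shares + 50% profit-interest units): Ferraro 0.2058; Tam 0.2713; Dube 0.5230.
Pro-rata amounts: Ferraro 601.87; Tam 793.46; Dube 1,529.66.
At nearest $25: Ferraro $600; Tam $800; Dube $1,525. Sum = $2,925.
Sum already equals the total — no adjustment.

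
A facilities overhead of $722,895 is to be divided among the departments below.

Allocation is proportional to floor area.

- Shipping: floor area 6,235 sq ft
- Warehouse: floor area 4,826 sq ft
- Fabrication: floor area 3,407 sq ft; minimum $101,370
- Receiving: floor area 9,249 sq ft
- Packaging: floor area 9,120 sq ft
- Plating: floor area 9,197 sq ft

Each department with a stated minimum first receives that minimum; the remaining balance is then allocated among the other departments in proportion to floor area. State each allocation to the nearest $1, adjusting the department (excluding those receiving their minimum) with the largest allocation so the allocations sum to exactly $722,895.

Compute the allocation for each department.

Minimums first: Fabrication $101,370. Residual $621,525.
Residual split over remaining floor area 38,627: Shipping 100,323.82 → $100,324; Warehouse 77,652.41 → $77,652; Receiving 148,820.38 → $148,820; Packaging 146,744.71 → $146,745; Plating 147,983.68 → $147,984.

Shipping: $100,324 | Warehouse: $77,652 | Fabrication: $101,370 | Receiving: $148,820 | Packaging: $146,745 | Plating: $147,984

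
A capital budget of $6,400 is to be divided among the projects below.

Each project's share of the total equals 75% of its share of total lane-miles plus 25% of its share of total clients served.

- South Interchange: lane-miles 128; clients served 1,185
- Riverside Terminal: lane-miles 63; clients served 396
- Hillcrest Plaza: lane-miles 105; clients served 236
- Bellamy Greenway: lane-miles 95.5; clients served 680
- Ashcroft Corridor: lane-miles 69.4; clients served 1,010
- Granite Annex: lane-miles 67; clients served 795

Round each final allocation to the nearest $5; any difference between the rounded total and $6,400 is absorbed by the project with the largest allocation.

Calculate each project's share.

Lane-miles total 527.9; clients served total 4,302.
Combined weights (75% lane-miles + 25% clients served): South Interchange 0.2507; Riverside Terminal 0.1125; Hillcrest Plaza 0.1629; Bellamy Greenway 0.1752; Ashcroft Corridor 0.1573; Granite Annex 0.1414.
Proportional shares: South Interchange 1,604.58; Riverside Terminal 720.12; Hillcrest Plaza 1,042.499; Bellamy Greenway 1,121.25; Ashcroft Corridor 1,006.67; Granite Annex 904.88.
At nearest $5: South Interchange $1,605; Riverside Terminal $720; Hillcrest Plaza $1,040; Bellamy Greenway $1,120; Ashcroft Corridor $1,005; Granite Annex $905. Sum = $6,395.
Difference $6,400 − $6,395 = +$5 applied to largest allocation (South Interchange): South Interchange becomes $1,610.

South Interchange: $1,610; Riverside Terminal: $720; Hillcrest Plaza: $1,040; Bellamy Greenway: $1,120; Ashcroft Corridor: $1,005; Granite Annex: $905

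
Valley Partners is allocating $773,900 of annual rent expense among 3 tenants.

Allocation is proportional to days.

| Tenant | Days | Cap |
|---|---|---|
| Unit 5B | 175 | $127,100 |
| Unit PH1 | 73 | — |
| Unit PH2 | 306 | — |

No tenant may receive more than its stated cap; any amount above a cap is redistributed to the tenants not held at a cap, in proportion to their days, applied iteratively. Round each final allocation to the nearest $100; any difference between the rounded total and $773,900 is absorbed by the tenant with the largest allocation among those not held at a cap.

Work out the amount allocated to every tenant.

Days total: 554.
Pro-rata shares before constraints: Unit 5B 244,463.00; Unit PH1 101,975.99; Unit PH2 427,461.01.
Capped: Unit 5B ($127,100); balance $646,800 reallocated over remaining days 379.
Remaining shares: Unit PH1 124,581.53 → $124,600; Unit PH2 522,218.47 → $522,200.

Unit 5B: $127,100 · Unit PH1: $124,600 · Unit PH2: $522,200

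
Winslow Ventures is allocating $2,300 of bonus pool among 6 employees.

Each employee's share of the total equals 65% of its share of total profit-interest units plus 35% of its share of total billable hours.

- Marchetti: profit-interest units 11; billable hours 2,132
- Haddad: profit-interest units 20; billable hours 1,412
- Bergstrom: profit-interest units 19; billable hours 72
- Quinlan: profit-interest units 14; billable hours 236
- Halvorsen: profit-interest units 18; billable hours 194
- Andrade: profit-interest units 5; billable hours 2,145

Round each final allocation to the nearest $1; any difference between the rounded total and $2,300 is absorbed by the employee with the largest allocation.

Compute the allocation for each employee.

Profit-interest units total 87; billable hours total 6,191.
Composite weights (65% profit-interest units + 35% billable hours): Marchetti 0.2027; Haddad 0.2293; Bergstrom 0.1460; Quinlan 0.1179; Halvorsen 0.1455; Andrade 0.1586.
Pro-rata amounts: Marchetti 466.24; Haddad 527.28; Bergstrom 335.86; Quinlan 271.26; Halvorsen 334.54; Andrade 364.83.
At nearest $1: Marchetti $466; Haddad $527; Bergstrom $336; Quinlan $271; Halvorsen $335; Andrade $365. Sum = $2,300.
Sum already equals the total — no adjustment.

Marchetti: $466; Haddad: $527; Bergstrom: $336; Quinlan: $271; Halvorsen: $335; Andrade: $365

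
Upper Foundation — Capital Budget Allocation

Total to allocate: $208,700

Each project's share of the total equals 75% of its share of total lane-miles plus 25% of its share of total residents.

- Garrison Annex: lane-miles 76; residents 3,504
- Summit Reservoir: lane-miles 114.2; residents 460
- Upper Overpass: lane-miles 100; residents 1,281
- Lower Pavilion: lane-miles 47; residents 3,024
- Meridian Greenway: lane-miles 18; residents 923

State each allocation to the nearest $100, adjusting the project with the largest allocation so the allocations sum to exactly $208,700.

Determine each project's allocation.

Garrison Annex: $53,400 | Summit Reservoir: $52,900 | Upper Overpass: $51,300 | Lower Pavilion: $37,900 | Meridian Greenway: $13,200

Totals — lane-miles 355.2, residents 9,192.
Composite weights (75% lane-miles + 25% residents): Garrison Annex 0.2558; Summit Reservoir 0.2536; Upper Overpass 0.2460; Lower Pavilion 0.1815; Meridian Greenway 0.0631.
Pro-rata amounts: Garrison Annex 53,379.87; Summit Reservoir 52,935.22; Upper Overpass 51,337.85; Lower Pavilion 37,875.98; Meridian Greenway 13,171.08.
Rounded to nearest $100: Garrison Annex $53,400; Summit Reservoir $52,900; Upper Overpass $51,300; Lower Pavilion $37,900; Meridian Greenway $13,200. Sum = $208,700.
Rounded total matches; no reconciliation needed.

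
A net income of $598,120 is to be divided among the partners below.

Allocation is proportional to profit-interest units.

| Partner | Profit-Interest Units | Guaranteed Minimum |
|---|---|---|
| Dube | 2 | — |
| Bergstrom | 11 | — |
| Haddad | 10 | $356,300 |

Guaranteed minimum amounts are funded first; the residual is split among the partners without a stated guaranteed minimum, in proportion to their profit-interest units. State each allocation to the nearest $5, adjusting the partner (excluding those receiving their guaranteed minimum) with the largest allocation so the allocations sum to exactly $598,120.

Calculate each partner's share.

Fund the minimums — Haddad $356,300. Balance $241,820.
Balance split over remaining profit-interest units 13: Dube 37,203.08 → $37,205; Bergstrom 204,616.92 → $204,615.

Dube: $37,205 · Bergstrom: $204,615 · Haddad: $356,300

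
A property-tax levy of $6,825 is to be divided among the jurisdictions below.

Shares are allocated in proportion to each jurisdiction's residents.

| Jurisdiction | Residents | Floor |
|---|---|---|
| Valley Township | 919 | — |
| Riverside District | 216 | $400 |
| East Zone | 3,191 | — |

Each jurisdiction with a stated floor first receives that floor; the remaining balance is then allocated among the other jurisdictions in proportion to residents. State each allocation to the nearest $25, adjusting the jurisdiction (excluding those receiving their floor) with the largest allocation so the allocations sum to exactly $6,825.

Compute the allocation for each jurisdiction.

Guaranteed amounts: Riverside District $400. Remaining pool $6,425.
Remaining pool split over remaining residents 4,110: Valley Township 1,436.64 → $1,425; East Zone 4,988.36 → $5,000.

Valley Township: $1,425 · Riverside District: $400 · East Zone: $5,000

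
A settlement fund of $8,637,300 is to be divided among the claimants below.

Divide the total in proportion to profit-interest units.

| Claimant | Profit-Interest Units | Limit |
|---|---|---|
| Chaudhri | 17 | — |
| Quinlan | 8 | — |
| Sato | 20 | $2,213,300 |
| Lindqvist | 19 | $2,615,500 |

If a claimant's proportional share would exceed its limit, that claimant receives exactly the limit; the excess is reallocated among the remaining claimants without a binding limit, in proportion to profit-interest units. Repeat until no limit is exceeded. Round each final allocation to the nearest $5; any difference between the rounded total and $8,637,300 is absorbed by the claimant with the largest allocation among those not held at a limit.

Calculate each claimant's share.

Chaudhri: $2,589,780 · Quinlan: $1,218,720 · Sato: $2,213,300 · Lindqvist: $2,615,500

Sum of profit-interest units: 64.
Unconstrained shares: Chaudhri 2,294,282.81; Quinlan 1,079,662.50; Sato 2,699,156.25; Lindqvist 2,564,198.44.
Held at cap: Sato ($2,213,300); residual $6,424,000 reallocated over remaining profit-interest units 44.
Held at cap: Lindqvist ($2,615,500); residual $3,808,500 reallocated over remaining profit-interest units 25.
Redistributed shares: Chaudhri 2,589,780.00 → $2,589,780; Quinlan 1,218,720.00 → $1,218,720.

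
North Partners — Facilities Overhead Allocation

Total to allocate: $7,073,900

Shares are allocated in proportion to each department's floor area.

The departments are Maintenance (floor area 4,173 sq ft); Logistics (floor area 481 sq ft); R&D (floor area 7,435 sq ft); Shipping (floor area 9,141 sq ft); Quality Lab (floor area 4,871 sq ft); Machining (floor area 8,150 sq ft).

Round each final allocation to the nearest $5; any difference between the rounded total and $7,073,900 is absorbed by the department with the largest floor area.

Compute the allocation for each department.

Sum of floor area: 4,173 + 481 + 7,435 + 9,141 + 4,871 + 8,150 = 34,251.
Proportional shares: Maintenance 861,854.68; Logistics 99,341.51; R&D 1,535,559.44; Shipping 1,887,901.66; Quality Lab 1,006,013.46; Machining 1,683,229.25.
At nearest $5: Maintenance $861,855; Logistics $99,340; R&D $1,535,560; Shipping $1,887,900; Quality Lab $1,006,015; Machining $1,683,230. Sum = $7,073,900.
Sum already equals the total — no adjustment.

Maintenance: $861,855 · Logistics: $99,340 · R&D: $1,535,560 · Shipping: $1,887,900 · Quality Lab: $1,006,015 · Machining: $1,683,230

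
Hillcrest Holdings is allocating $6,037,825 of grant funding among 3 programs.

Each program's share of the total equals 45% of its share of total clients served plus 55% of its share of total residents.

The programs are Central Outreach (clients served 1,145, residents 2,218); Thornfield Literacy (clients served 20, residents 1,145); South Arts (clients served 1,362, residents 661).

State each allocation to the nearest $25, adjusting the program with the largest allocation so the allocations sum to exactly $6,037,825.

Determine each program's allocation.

Central Outreach: $3,061,500 · Thornfield Literacy: $966,425 · South Arts: $2,009,900

Totals — clients served 2,527, residents 4,024.
Composite weights (45% clients served + 55% residents): Central Outreach 0.5071; Thornfield Literacy 0.1601; South Arts 0.3329.
Raw shares: Central Outreach 3,061,503.11; Thornfield Literacy 966,414.54; South Arts 2,009,907.35.
At nearest $25: Central Outreach $3,061,500; Thornfield Literacy $966,425; South Arts $2,009,900. Sum = $6,037,825.
Sum already equals the total — no adjustment.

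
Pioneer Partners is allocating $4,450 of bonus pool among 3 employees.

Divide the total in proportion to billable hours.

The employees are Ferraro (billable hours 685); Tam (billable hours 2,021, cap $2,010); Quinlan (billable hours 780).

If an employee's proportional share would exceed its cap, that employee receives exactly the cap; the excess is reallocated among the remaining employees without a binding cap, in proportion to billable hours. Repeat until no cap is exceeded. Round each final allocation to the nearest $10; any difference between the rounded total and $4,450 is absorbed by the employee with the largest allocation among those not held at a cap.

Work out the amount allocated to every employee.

Ferraro: $1,140; Tam: $2,010; Quinlan: $1,300

Billable hours total: 3,486.
Pro-rata shares before constraints: Ferraro 874.43; Tam 2,579.88; Quinlan 995.70.
Cap binds for Tam ($2,010); residual $2,440 reallocated over remaining billable hours 1,465.
Redistributed shares: Ferraro 1,140.89 → $1,140; Quinlan 1,299.11 → $1,300.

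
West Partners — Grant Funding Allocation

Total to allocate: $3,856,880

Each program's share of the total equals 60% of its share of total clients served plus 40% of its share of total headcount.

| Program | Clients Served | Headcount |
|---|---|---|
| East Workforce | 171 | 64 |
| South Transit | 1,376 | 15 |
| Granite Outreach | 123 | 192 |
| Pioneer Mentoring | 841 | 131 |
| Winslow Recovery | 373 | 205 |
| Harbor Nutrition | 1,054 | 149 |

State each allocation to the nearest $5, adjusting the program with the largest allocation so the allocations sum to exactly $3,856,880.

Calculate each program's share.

Totals — clients served 3,938, headcount 756.
Composite weights (60% clients served + 40% headcount): East Workforce 0.0599; South Transit 0.2176; Granite Outreach 0.1203; Pioneer Mentoring 0.1974; Winslow Recovery 0.1653; Harbor Nutrition 0.2394.
Raw shares: East Workforce 231,089.86; South Transit 839,203.39; Granite Outreach 464,089.80; Pioneer Mentoring 761,534.32; Winslow Recovery 637,528.72; Harbor Nutrition 923,433.92.
At nearest $5: East Workforce $231,090; South Transit $839,205; Granite Outreach $464,090; Pioneer Mentoring $761,535; Winslow Recovery $637,530; Harbor Nutrition $923,435. Sum = $3,856,885.
Difference $3,856,880 − $3,856,885 = −$5 applied to largest allocation (Harbor Nutrition): Harbor Nutrition becomes $923,430.

East Workforce: $231,090 | South Transit: $839,205 | Granite Outreach: $464,090 | Pioneer Mentoring: $761,535 | Winslow Recovery: $637,530 | Harbor Nutrition: $923,430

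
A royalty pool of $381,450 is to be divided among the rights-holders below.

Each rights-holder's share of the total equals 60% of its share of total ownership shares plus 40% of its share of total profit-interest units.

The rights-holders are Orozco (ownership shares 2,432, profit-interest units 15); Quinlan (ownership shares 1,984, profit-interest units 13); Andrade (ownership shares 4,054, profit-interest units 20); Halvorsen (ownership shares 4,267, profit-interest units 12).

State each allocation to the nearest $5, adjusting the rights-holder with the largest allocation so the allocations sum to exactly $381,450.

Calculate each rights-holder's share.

Orozco: $81,845; Quinlan: $68,710; Andrade: $123,705; Halvorsen: $107,190

Totals — ownership shares 12,737, profit-interest units 60.
Composite weights (60% ownership shares + 40% profit-interest units): Orozco 0.2146; Quinlan 0.1801; Andrade 0.3243; Halvorsen 0.2810.
Pro-rata amounts: Orozco 81,845.39; Quinlan 68,709.32; Andrade 123,705.96; Halvorsen 107,189.34.
After rounding ($5): Orozco $81,845; Quinlan $68,710; Andrade $123,705; Halvorsen $107,190. Sum = $381,450.
Rounded total matches; no reconciliation needed.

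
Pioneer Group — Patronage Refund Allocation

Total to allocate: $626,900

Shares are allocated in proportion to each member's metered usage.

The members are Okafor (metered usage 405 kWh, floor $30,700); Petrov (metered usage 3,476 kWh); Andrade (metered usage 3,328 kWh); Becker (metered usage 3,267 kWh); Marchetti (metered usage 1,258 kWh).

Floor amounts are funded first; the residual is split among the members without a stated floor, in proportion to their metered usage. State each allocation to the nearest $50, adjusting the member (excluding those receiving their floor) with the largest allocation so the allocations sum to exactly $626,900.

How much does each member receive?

Okafor: $30,700 · Petrov: $182,900 · Andrade: $175,150 · Becker: $171,950 · Marchetti: $66,200

Guaranteed amounts: Okafor $30,700. Residual $596,200.
Residual split over remaining metered usage 11,329: Petrov 182,927.99 → $182,950; Andrade 175,139.34 → $175,150; Becker 171,929.16 → $171,950; Marchetti 66,203.51 → $66,200.
Rounding difference −$50 applied to Petrov → $182,900.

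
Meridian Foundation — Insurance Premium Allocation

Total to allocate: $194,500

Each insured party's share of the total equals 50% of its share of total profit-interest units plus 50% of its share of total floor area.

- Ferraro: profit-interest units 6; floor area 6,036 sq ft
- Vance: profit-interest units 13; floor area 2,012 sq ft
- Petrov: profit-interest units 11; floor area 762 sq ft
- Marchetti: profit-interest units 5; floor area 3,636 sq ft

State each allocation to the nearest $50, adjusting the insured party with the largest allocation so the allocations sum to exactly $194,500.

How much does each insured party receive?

Profit-interest units total 35; floor area total 12,446.
Combined weights (50% profit-interest units + 50% floor area): Ferraro 0.3282; Vance 0.2665; Petrov 0.1878; Marchetti 0.2175.
Proportional shares: Ferraro 63,835.26; Vance 51,842.70; Petrov 36,518.37; Marchetti 42,303.67.
Rounded to nearest $50: Ferraro $63,850; Vance $51,850; Petrov $36,500; Marchetti $42,300. Sum = $194,500.
No rounding difference to absorb.

Ferraro: $63,850; Vance: $51,850; Petrov: $36,500; Marchetti: $42,300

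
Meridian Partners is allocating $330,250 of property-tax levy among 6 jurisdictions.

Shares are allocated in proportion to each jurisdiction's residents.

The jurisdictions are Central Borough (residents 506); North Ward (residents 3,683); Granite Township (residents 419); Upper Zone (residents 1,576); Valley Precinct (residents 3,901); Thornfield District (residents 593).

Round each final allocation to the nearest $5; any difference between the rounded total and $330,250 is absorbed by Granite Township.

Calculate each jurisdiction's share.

Combined residents = 10,678.
Proportional shares: Central Borough 506/10,678 × $330,250 = 15,649.61; North Ward 3,683/10,678 × $330,250 = 113,908.11; Granite Township 419/10,678 × $330,250 = 12,958.86; Upper Zone 1,576/10,678 × $330,250 = 48,742.65; Valley Precinct 3,901/10,678 × $330,250 = 120,650.43; Thornfield District 593/10,678 × $330,250 = 18,340.35.
Rounded to nearest $5: Central Borough $15,650; North Ward $113,910; Granite Township $12,960; Upper Zone $48,745; Valley Precinct $120,650; Thornfield District $18,340. Sum = $330,255.
Difference $330,250 − $330,255 = −$5 applied to Granite Township: Granite Township becomes $12,955.

Central Borough: $15,650 | North Ward: $113,910 | Granite Township: $12,955 | Upper Zone: $48,745 | Valley Precinct: $120,650 | Thornfield District: $18,340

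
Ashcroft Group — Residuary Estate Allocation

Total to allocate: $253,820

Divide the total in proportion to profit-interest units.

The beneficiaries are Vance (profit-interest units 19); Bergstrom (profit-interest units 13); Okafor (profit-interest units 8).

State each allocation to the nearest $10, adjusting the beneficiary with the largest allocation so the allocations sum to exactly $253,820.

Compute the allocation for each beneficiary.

Vance: $120,570 | Bergstrom: $82,490 | Okafor: $50,760

Combined profit-interest units = 40.
Unrounded shares: Vance 19/40 × $253,820 = 120,564.50; Bergstrom 13/40 × $253,820 = 82,491.50; Okafor 8/40 × $253,820 = 50,764.00.
At nearest $10: Vance $120,560; Bergstrom $82,490; Okafor $50,760. Sum = $253,810.
Difference $253,820 − $253,810 = +$10 applied to largest allocation (Vance): Vance becomes $120,570.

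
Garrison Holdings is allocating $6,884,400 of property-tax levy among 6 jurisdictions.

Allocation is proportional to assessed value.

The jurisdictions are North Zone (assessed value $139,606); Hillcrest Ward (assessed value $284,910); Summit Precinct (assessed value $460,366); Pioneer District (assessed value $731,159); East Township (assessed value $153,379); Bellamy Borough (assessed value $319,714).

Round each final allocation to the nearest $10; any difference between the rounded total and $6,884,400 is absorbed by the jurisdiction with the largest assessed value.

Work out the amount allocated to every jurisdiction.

North Zone: $460,050 | Hillcrest Ward: $938,870 | Summit Precinct: $1,517,060 | Pioneer District: $2,409,410 | East Township: $505,440 | Bellamy Borough: $1,053,570

Assessed value total: 139,606 + 284,910 + 460,366 + 731,159 + 153,379 + 319,714 = 2,089,134.
Raw shares: North Zone 460,048.78; Hillcrest Ward 938,874.39; Summit Precinct 1,517,060.99; Pioneer District 2,409,415.11; East Township 505,435.45; Bellamy Borough 1,053,565.29.
After rounding ($10): North Zone $460,050; Hillcrest Ward $938,870; Summit Precinct $1,517,060; Pioneer District $2,409,420; East Township $505,440; Bellamy Borough $1,053,570. Sum = $6,884,410.
Difference $6,884,400 − $6,884,410 = −$10 applied to largest assessed value (Pioneer District): Pioneer District becomes $2,409,410.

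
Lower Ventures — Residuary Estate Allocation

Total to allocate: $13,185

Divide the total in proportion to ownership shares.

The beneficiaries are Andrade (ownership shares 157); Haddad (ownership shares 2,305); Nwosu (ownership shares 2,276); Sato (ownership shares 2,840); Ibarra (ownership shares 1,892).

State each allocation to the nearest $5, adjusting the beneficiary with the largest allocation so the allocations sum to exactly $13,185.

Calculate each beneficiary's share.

Total ownership shares = 9,470.
Raw shares: Andrade 157/9,470 × $13,185 = 218.59; Haddad 2,305/9,470 × $13,185 = 3,209.23; Nwosu 2,276/9,470 × $13,185 = 3,168.86; Sato 2,840/9,470 × $13,185 = 3,954.11; Ibarra 1,892/9,470 × $13,185 = 2,634.22.
At nearest $5: Andrade $220; Haddad $3,210; Nwosu $3,170; Sato $3,955; Ibarra $2,635. Sum = $13,190.
Difference $13,185 − $13,190 = −$5 applied to largest allocation (Sato): Sato becomes $3,950.

Andrade: $220 · Haddad: $3,210 · Nwosu: $3,170 · Sato: $3,950 · Ibarra: $2,635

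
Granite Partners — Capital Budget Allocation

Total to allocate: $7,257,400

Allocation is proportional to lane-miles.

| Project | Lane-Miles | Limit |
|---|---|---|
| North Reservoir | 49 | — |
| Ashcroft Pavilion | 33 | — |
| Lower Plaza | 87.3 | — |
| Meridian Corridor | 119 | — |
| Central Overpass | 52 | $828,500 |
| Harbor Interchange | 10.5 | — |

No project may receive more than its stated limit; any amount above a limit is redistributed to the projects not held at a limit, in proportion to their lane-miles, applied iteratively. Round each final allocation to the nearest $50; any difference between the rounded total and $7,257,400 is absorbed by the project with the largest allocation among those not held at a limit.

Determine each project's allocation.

North Reservoir: $1,054,250; Ashcroft Pavilion: $710,000; Lower Plaza: $1,878,300; Meridian Corridor: $2,560,450; Central Overpass: $828,500; Harbor Interchange: $225,900

Combined lane-miles = 350.8.
Unconstrained shares: North Reservoir 1,013,718.93; Ashcroft Pavilion 682,708.67; Lower Plaza 1,806,074.74; Meridian Corridor 2,461,888.83; Central Overpass 1,075,783.35; Harbor Interchange 217,225.48.
Cap binds for Central Overpass ($828,500); balance $6,428,900 reallocated over remaining lane-miles 298.8.
Redistributed shares: North Reservoir 1,054,270.75 → $1,054,250; Ashcroft Pavilion 710,019.08 → $710,000; Lower Plaza 1,878,323.19 → $1,878,300; Meridian Corridor 2,560,371.82 → $2,560,350; Harbor Interchange 225,915.16 → $225,900.
Rounding difference +$100 applied to Meridian Corridor → $2,560,450.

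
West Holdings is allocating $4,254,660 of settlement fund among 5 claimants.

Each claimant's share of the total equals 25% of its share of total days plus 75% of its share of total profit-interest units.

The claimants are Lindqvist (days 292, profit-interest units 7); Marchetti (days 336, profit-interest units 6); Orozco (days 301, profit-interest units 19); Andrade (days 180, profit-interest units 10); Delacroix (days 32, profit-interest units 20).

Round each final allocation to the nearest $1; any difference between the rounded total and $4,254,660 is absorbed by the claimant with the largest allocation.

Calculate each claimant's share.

Totals — days 1,141, profit-interest units 62.
Composite weights (25% days + 75% profit-interest units): Lindqvist 0.1487; Marchetti 0.1462; Orozco 0.2958; Andrade 0.1604; Delacroix 0.2489.
Proportional shares: Lindqvist 632,482.38; Marchetti 622,032.47; Orozco 1,258,484.31; Andrade 682,476.53; Delacroix 1,059,184.32.
At nearest $1: Lindqvist $632,482; Marchetti $622,032; Orozco $1,258,484; Andrade $682,477; Delacroix $1,059,184. Sum = $4,254,659.
Difference $4,254,660 − $4,254,659 = +$1 applied to largest allocation (Orozco): Orozco becomes $1,258,485.

Lindqvist: $632,482; Marchetti: $622,032; Orozco: $1,258,485; Andrade: $682,477; Delacroix: $1,059,184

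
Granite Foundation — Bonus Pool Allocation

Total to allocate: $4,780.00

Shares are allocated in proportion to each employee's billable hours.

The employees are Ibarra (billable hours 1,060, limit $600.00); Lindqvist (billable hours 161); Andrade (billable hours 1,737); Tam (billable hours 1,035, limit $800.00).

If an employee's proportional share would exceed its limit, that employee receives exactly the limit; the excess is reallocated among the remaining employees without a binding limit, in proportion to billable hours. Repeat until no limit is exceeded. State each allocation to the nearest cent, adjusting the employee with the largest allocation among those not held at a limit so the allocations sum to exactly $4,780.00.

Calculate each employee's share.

Combined billable hours = 3,993.
Pro-rata shares before constraints: Ibarra 1,268.9206; Lindqvist 192.7323; Andrade 2,079.3539; Tam 1,238.9932.
Held at cap: Ibarra ($600.00), Tam ($800.00); remaining pool $3,380.00 reallocated over remaining billable hours 1,898.
Remaining shares: Lindqvist 286.7123 → $286.71; Andrade 3,093.2877 → $3,093.29.

Ibarra: $600.00; Lindqvist: $286.71; Andrade: $3,093.29; Tam: $800.00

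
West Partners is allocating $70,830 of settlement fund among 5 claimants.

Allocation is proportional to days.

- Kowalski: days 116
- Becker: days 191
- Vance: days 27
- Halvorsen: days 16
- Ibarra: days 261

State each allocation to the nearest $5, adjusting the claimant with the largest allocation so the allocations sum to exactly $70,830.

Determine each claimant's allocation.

Kowalski: $13,445 · Becker: $22,140 · Vance: $3,130 · Halvorsen: $1,855 · Ibarra: $30,260

Sum of days: 611.
Raw shares: Kowalski 116/611 × $70,830 = 13,447.27; Becker 191/611 × $70,830 = 22,141.62; Vance 27/611 × $70,830 = 3,129.97; Halvorsen 16/611 × $70,830 = 1,854.80; Ibarra 261/611 × $70,830 = 30,256.35.
At nearest $5: Kowalski $13,445; Becker $22,140; Vance $3,130; Halvorsen $1,855; Ibarra $30,255. Sum = $70,825.
Difference $70,830 − $70,825 = +$5 applied to largest allocation (Ibarra): Ibarra becomes $30,260.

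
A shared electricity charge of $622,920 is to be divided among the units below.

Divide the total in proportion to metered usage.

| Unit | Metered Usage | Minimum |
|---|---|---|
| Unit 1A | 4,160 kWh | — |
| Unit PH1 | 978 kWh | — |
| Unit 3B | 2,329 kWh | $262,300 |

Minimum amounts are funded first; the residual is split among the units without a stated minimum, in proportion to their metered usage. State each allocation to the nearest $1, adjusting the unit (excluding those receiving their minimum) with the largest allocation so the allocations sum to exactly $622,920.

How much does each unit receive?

Unit 1A: $291,977; Unit PH1: $68,643; Unit 3B: $262,300

Fund the minimums — Unit 3B $262,300. Remaining pool $360,620.
Remaining pool split over remaining metered usage 5,138: Unit 1A 291,977.27 → $291,977; Unit PH1 68,642.73 → $68,643.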